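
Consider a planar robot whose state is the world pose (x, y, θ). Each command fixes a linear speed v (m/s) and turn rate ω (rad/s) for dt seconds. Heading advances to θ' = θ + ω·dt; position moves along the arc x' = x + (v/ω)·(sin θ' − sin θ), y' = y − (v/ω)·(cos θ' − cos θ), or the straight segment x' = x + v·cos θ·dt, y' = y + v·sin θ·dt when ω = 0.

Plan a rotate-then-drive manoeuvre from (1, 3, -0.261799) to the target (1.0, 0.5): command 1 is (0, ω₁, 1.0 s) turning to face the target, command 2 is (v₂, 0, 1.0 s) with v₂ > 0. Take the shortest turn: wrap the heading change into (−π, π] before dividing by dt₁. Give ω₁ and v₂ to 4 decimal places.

heading to target = atan2(0.5−3, 1−1) = -1.5708
Δθ = wrap(-1.5708 − -0.2618) = -1.3090; ω₁ = Δθ/dt₁ = -1.3090
distance = √((1−1)² + (0.5−3)²) = 2.5000; v₂ = distance/dt₂ = 2.5000

ω₁ = -1.3090, v₂ = 2.5000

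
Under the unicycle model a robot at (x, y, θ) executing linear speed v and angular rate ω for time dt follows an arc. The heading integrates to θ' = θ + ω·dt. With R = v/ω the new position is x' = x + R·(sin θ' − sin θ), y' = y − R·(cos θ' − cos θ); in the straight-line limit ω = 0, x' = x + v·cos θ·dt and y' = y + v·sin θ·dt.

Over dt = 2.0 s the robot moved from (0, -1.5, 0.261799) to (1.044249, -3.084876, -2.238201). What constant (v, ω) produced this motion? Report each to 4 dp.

Δθ = -2.238201 − 0.261799 = -2.500000
ω = Δθ/dt = -2.500000/2.0 = -1.2500
R = −Δy/(cos θ' − cos θ) = -1.0000
v = R·ω = -1.0000·-1.2500 = 1.2500

v = 1.2500, ω = -1.2500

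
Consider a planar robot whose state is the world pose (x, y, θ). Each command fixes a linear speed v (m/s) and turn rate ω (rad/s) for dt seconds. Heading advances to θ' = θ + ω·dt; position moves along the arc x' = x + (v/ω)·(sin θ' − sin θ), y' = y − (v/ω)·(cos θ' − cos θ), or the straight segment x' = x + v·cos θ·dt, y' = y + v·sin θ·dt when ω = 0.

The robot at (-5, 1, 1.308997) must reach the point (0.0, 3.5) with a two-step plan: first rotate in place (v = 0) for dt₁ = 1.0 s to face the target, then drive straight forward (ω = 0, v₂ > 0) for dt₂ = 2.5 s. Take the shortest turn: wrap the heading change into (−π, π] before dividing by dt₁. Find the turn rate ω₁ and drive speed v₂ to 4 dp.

ω₁ = -0.8453, v₂ = 2.2361

heading to target = atan2(3.5−1, 0−-5) = 0.4636
Δθ = wrap(0.4636 − 1.3090) = -0.8453; ω₁ = Δθ/dt₁ = -0.8453
distance = √((0−-5)² + (3.5−1)²) = 5.5902; v₂ = distance/dt₂ = 2.2361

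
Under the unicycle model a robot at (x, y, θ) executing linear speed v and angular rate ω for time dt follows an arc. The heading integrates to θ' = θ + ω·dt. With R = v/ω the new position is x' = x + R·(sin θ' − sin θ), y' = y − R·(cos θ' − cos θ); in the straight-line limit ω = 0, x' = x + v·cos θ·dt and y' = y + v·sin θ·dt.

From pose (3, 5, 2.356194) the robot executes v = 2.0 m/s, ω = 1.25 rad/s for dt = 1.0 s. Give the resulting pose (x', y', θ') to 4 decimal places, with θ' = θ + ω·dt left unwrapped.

(1.1517, 5.2990, 3.6062)

θ' = 2.3562 + 1.25·1.0 = 3.6062
R = v/ω = 2.0/1.25 = 1.6000
x' = 3 + 1.6000·(sin 3.6062 − sin 2.3562) = 1.1517
y' = 5 − 1.6000·(cos 3.6062 − cos 2.3562) = 5.2990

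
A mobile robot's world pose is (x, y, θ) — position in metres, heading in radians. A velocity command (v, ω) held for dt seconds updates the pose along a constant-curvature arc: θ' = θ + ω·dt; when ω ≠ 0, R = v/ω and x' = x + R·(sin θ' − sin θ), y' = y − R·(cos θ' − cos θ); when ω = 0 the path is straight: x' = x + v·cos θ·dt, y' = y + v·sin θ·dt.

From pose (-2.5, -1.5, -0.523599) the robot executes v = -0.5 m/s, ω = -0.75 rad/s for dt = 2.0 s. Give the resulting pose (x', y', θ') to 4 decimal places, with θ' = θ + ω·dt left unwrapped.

(-2.7661, -0.6310, -2.0236)

θ' = -0.5236 + -0.75·2.0 = -2.0236
R = v/ω = -0.5/-0.75 = 0.6667
x' = -2.5 + 0.6667·(sin -2.0236 − sin -0.5236) = -2.7661
y' = -1.5 − 0.6667·(cos -2.0236 − cos -0.5236) = -0.6310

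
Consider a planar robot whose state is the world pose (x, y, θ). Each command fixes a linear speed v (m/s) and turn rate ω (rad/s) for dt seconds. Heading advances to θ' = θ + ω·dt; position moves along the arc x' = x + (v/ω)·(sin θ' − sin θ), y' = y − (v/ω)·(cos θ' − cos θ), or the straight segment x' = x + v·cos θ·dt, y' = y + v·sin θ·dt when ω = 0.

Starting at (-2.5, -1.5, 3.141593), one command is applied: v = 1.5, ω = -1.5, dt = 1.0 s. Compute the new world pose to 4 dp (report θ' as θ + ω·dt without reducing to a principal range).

(-3.4975, -0.5707, 1.6416)

θ' = 3.1416 + -1.5·1.0 = 1.6416
R = v/ω = 1.5/-1.5 = -1.0000
x' = -2.5 + -1.0000·(sin 1.6416 − sin 3.1416) = -3.4975
y' = -1.5 − -1.0000·(cos 1.6416 − cos 3.1416) = -0.5707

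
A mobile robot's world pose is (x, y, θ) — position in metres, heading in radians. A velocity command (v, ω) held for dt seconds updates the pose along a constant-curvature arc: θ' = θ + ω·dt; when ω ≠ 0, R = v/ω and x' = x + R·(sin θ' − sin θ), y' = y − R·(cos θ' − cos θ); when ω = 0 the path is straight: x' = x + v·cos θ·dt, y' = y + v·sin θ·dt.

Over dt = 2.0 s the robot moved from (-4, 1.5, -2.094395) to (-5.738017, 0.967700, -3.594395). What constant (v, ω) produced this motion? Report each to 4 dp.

v = 1.0000, ω = -0.7500

Δθ = -3.594395 − -2.094395 = -1.500000
ω = Δθ/dt = -1.500000/2.0 = -0.7500
R = Δx/(sin θ' − sin θ) = -1.3333
v = R·ω = -1.3333·-0.7500 = 1.0000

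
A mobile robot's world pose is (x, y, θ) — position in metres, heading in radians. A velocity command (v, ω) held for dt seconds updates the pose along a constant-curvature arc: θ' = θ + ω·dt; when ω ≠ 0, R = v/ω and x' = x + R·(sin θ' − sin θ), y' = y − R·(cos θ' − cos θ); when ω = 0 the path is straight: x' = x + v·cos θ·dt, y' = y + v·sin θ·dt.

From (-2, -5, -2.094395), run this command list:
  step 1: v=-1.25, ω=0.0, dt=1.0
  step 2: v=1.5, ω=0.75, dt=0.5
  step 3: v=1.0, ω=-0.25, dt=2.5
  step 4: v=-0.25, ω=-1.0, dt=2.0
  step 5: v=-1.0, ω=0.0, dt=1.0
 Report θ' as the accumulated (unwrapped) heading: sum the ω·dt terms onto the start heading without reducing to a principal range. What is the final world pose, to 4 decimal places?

step 1: θ'=-2.0944 (straight) → pose (-1.3750, -3.9175, -2.0944)
step 2: θ'=-1.7194 (R=2.0000) → pose (-1.6209, -4.6214, -1.7194)
step 3: θ'=-2.3444 (R=-4.0000) → pose (-2.7152, -6.8240, -2.3444)
step 4: θ'=-4.3444 (R=0.2500) → pose (-2.3031, -6.9088, -4.3444)
step 5: θ'=-4.3444 (straight) → pose (-1.9434, -7.8418, -4.3444)

(-1.9434, -7.8418, -4.3444)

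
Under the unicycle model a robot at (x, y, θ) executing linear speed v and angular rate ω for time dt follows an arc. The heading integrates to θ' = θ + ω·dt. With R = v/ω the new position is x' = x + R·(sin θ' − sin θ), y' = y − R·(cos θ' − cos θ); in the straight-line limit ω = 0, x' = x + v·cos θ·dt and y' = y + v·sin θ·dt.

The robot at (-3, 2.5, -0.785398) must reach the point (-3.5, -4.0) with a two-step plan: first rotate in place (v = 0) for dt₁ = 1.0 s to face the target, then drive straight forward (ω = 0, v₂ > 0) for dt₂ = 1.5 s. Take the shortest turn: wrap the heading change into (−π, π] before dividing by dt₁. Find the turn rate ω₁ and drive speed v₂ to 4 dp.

ω₁ = -0.8622, v₂ = 4.3461

heading to target = atan2(-4−2.5, -3.5−-3) = -1.6476
Δθ = wrap(-1.6476 − -0.7854) = -0.8622; ω₁ = Δθ/dt₁ = -0.8622
distance = √((-3.5−-3)² + (-4−2.5)²) = 6.5192; v₂ = distance/dt₂ = 4.3461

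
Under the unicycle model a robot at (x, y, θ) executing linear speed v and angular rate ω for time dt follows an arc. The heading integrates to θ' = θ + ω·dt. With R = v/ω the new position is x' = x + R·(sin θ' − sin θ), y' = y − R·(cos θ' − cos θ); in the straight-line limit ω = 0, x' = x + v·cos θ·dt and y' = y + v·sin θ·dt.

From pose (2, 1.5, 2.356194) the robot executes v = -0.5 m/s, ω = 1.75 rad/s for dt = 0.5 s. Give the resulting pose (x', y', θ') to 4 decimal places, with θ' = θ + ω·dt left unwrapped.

θ' = 2.3562 + 1.75·0.5 = 3.2312
R = v/ω = -0.5/1.75 = -0.2857
x' = 2 + -0.2857·(sin 3.2312 − sin 2.3562) = 2.2276
y' = 1.5 − -0.2857·(cos 3.2312 − cos 2.3562) = 1.4175

(2.2276, 1.4175, 3.2312)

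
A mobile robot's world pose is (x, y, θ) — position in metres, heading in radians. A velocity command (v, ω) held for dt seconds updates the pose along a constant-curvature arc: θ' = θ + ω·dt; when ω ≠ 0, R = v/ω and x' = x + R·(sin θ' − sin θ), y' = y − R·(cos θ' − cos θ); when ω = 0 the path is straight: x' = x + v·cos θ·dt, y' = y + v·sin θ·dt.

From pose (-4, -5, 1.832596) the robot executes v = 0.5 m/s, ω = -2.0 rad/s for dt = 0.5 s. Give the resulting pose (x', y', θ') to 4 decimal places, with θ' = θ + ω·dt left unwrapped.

θ' = 1.8326 + -2.0·0.5 = 0.8326
R = v/ω = 0.5/-2.0 = -0.2500
x' = -4 + -0.2500·(sin 0.8326 − sin 1.8326) = -3.9434
y' = -5 − -0.2500·(cos 0.8326 − cos 1.8326) = -4.7671

(-3.9434, -4.7671, 0.8326)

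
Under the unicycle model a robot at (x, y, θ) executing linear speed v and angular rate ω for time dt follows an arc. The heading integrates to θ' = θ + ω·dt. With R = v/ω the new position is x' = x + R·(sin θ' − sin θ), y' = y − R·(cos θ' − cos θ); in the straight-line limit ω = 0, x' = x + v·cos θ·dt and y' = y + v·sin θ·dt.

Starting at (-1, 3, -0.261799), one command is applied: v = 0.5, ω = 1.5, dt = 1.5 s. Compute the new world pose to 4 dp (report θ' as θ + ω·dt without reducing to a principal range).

(-0.6090, 3.4571, 1.9882)

θ' = -0.2618 + 1.5·1.5 = 1.9882
R = v/ω = 0.5/1.5 = 0.3333
x' = -1 + 0.3333·(sin 1.9882 − sin -0.2618) = -0.6090
y' = 3 − 0.3333·(cos 1.9882 − cos -0.2618) = 3.4571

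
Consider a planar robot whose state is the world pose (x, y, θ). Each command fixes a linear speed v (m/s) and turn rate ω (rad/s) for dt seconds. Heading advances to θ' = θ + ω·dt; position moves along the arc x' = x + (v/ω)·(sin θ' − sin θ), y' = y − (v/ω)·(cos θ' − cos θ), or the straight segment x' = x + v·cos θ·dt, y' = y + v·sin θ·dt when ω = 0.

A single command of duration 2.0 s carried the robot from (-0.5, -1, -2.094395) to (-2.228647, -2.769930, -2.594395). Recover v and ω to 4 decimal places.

v = 1.2500, ω = -0.2500

Δθ = -2.594395 − -2.094395 = -0.500000
ω = Δθ/dt = -0.500000/2.0 = -0.2500
R = −Δy/(cos θ' − cos θ) = -5.0000
v = R·ω = -5.0000·-0.2500 = 1.2500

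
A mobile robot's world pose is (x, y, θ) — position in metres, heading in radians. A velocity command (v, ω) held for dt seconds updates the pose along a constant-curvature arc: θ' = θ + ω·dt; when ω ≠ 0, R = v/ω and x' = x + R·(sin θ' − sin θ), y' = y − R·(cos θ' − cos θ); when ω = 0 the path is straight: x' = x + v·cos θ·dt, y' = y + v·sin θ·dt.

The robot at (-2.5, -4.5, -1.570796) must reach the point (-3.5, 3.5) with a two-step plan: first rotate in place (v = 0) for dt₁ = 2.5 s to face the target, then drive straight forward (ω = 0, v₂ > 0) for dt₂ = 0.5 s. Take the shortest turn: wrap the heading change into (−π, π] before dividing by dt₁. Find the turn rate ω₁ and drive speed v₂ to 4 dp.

heading to target = atan2(3.5−-4.5, -3.5−-2.5) = 1.6952
Δθ = wrap(1.6952 − -1.5708) = -3.0172; ω₁ = Δθ/dt₁ = -1.2069
distance = √((-3.5−-2.5)² + (3.5−-4.5)²) = 8.0623; v₂ = distance/dt₂ = 16.1245

ω₁ = -1.2069, v₂ = 16.1245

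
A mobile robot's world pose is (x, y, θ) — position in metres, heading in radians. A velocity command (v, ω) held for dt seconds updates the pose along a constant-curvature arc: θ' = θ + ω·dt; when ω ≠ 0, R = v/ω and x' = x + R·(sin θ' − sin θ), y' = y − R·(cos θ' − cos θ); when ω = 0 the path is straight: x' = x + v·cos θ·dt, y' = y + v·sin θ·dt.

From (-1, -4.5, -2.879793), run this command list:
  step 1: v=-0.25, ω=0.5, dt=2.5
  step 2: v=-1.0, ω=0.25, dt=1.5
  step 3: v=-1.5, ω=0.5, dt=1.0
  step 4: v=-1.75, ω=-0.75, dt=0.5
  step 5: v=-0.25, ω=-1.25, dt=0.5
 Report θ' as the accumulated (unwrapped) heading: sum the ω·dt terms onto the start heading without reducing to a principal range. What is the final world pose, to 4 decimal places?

(-2.1446, -0.4890, -1.7548)

step 1: θ'=-1.6298 (R=-0.5000) → pose (-0.6303, -4.0465, -1.6298)
step 2: θ'=-1.2548 (R=-4.0000) → pose (-0.8214, -2.5676, -1.2548)
step 3: θ'=-0.7548 (R=-3.0000) → pose (-1.6174, -1.3147, -0.7548)
step 4: θ'=-1.1298 (R=2.3333) → pose (-2.1289, -0.6110, -1.1298)
step 5: θ'=-1.7548 (R=0.2000) → pose (-2.1446, -0.4890, -1.7548)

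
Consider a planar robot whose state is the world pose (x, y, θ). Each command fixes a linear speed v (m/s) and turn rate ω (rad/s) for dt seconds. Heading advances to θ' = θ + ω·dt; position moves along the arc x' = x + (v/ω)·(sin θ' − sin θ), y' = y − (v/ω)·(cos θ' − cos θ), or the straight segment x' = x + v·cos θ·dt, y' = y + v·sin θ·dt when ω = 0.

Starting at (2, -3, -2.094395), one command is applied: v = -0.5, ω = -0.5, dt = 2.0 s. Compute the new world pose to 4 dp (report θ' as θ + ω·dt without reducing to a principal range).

(2.8188, -2.5011, -3.0944)

θ' = -2.0944 + -0.5·2.0 = -3.0944
R = v/ω = -0.5/-0.5 = 1.0000
x' = 2 + 1.0000·(sin -3.0944 − sin -2.0944) = 2.8188
y' = -3 − 1.0000·(cos -3.0944 − cos -2.0944) = -2.5011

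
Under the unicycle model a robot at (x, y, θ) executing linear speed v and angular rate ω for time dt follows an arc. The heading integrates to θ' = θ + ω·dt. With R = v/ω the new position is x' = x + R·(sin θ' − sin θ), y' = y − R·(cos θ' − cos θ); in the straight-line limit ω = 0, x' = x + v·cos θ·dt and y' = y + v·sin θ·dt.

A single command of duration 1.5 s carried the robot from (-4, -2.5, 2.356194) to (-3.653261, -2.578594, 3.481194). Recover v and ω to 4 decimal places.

v = -0.2500, ω = 0.7500

Δθ = 3.481194 − 2.356194 = 1.125000
ω = Δθ/dt = 1.125000/1.5 = 0.7500
R = Δx/(sin θ' − sin θ) = -0.3333
v = R·ω = -0.3333·0.7500 = -0.2500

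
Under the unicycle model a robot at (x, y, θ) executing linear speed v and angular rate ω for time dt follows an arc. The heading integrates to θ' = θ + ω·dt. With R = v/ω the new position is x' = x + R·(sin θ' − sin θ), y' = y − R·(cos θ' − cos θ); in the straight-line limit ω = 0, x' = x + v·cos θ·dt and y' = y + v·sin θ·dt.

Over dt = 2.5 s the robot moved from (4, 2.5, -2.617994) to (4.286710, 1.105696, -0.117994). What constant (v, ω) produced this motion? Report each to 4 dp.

v = 0.7500, ω = 1.0000

Δθ = -0.117994 − -2.617994 = 2.500000
ω = Δθ/dt = 2.500000/2.5 = 1.0000
R = −Δy/(cos θ' − cos θ) = 0.7500
v = R·ω = 0.7500·1.0000 = 0.7500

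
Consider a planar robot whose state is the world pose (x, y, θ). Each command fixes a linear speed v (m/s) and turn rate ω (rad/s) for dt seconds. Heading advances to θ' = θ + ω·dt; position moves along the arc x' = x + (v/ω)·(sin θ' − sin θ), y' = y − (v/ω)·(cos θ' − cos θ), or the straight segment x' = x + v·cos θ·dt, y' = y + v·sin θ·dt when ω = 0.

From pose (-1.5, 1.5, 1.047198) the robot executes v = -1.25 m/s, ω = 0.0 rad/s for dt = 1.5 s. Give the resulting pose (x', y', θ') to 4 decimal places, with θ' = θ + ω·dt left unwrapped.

(-2.4375, -0.1238, 1.0472)

θ' = 1.0472 + 0.0·1.5 = 1.0472
ω = 0 → straight: x' = -1.5 + -1.25·cos(1.0472)·1.5 = -2.4375
y' = 1.5 + -1.25·sin(1.0472)·1.5 = -0.1238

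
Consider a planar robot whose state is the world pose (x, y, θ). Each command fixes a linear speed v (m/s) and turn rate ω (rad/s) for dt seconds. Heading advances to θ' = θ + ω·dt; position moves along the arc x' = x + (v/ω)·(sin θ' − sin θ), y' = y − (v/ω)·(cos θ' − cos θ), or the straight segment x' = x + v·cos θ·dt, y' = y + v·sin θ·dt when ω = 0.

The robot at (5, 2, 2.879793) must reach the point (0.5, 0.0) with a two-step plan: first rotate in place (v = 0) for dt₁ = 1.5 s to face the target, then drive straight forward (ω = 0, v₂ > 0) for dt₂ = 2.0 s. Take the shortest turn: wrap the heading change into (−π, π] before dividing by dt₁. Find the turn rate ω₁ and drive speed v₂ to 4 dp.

ω₁ = 0.4533, v₂ = 2.4622

heading to target = atan2(0−2, 0.5−5) = -2.7234
Δθ = wrap(-2.7234 − 2.8798) = 0.6800; ω₁ = Δθ/dt₁ = 0.4533
distance = √((0.5−5)² + (0−2)²) = 4.9244; v₂ = distance/dt₂ = 2.4622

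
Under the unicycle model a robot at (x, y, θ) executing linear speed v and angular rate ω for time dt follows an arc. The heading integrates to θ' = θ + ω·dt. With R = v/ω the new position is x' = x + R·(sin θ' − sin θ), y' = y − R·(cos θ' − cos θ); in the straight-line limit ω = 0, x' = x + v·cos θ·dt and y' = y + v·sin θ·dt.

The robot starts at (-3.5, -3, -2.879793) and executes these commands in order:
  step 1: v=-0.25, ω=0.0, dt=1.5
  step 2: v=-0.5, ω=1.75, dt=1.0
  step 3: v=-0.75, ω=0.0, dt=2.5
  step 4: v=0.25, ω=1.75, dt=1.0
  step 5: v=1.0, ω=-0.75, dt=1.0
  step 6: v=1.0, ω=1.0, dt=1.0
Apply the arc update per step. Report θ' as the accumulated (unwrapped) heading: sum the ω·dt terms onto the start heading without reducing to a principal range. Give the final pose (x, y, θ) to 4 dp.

(-1.7001, -0.2806, 0.8702)

step 1: θ'=-2.8798 (straight) → pose (-3.1378, -2.9029, -2.8798)
step 2: θ'=-1.1298 (R=-0.2857) → pose (-2.9533, -2.5050, -1.1298)
step 3: θ'=-1.1298 (straight) → pose (-3.7537, -0.8094, -1.1298)
step 4: θ'=0.6202 (R=0.1429) → pose (-3.5415, -0.8647, 0.6202)
step 5: θ'=-0.1298 (R=-1.3333) → pose (-2.5940, -0.6276, -0.1298)
step 6: θ'=0.8702 (R=1.0000) → pose (-1.7001, -0.2806, 0.8702)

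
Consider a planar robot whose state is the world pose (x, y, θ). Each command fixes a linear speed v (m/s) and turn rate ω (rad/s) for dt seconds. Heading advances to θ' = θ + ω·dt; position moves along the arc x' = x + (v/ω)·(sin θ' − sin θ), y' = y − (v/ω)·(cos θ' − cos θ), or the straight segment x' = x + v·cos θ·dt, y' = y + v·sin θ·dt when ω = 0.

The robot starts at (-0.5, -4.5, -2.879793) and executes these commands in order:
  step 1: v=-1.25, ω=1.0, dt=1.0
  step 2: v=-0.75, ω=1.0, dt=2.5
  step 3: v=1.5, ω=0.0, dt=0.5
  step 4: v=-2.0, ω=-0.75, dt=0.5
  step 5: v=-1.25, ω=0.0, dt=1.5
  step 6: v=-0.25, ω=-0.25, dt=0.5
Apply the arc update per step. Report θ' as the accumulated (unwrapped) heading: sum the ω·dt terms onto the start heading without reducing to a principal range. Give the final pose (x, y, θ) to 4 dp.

step 1: θ'=-1.8798 (R=-1.2500) → pose (0.3673, -3.6727, -1.8798)
step 2: θ'=0.6202 (R=-0.7500) → pose (-0.7831, -2.8343, 0.6202)
step 3: θ'=0.6202 (straight) → pose (-0.1728, -2.3984, 0.6202)
step 4: θ'=0.2452 (R=2.6667) → pose (-1.0753, -2.8153, 0.2452)
step 5: θ'=0.2452 (straight) → pose (-2.8942, -3.2705, 0.2452)
step 6: θ'=0.1202 (R=1.0000) → pose (-3.0171, -3.2932, 0.1202)

(-3.0171, -3.2932, 0.1202)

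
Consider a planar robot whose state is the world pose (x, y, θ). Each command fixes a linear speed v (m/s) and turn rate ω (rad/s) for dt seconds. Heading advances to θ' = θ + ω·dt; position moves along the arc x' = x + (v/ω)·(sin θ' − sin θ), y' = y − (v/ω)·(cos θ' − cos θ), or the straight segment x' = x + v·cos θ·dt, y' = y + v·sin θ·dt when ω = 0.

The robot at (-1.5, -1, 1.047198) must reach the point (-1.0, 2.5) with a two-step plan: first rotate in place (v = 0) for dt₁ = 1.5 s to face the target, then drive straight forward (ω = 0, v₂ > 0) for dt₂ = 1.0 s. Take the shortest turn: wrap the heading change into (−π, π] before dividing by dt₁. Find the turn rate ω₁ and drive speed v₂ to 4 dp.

ω₁ = 0.2545, v₂ = 3.5355

heading to target = atan2(2.5−-1, -1−-1.5) = 1.4289
Δθ = wrap(1.4289 − 1.0472) = 0.3817; ω₁ = Δθ/dt₁ = 0.2545
distance = √((-1−-1.5)² + (2.5−-1)²) = 3.5355; v₂ = distance/dt₂ = 3.5355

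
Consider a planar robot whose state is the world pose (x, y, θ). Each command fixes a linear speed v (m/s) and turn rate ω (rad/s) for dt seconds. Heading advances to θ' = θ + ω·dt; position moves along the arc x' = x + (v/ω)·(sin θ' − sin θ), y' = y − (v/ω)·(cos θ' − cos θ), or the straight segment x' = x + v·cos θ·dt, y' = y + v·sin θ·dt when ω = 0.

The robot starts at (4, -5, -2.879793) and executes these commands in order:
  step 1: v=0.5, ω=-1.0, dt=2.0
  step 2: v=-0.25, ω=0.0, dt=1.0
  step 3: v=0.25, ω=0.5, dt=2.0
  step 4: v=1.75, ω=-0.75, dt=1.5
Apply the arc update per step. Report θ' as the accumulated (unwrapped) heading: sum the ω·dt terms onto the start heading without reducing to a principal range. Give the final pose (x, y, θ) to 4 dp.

step 1: θ'=-4.8798 (R=-0.5000) → pose (3.3776, -4.4337, -4.8798)
step 2: θ'=-4.8798 (straight) → pose (3.3359, -4.6802, -4.8798)
step 3: θ'=-3.8798 (R=0.5000) → pose (3.1794, -4.2271, -3.8798)
step 4: θ'=-5.0048 (R=-2.3333) → pose (2.5153, -1.8286, -5.0048)

(2.5153, -1.8286, -5.0048)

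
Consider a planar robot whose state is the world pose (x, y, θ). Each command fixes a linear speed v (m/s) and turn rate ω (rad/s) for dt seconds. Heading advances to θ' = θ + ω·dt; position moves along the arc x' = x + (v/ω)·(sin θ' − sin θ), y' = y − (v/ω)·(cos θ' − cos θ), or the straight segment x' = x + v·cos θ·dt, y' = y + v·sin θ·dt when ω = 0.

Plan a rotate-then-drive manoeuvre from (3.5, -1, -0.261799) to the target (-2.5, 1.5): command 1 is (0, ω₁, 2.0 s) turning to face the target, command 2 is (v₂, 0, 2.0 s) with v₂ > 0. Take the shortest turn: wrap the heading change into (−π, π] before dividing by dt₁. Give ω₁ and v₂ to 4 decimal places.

heading to target = atan2(1.5−-1, -2.5−3.5) = 2.7468
Δθ = wrap(2.7468 − -0.2618) = 3.0086; ω₁ = Δθ/dt₁ = 1.5043
distance = √((-2.5−3.5)² + (1.5−-1)²) = 6.5000; v₂ = distance/dt₂ = 3.2500

ω₁ = 1.5043, v₂ = 3.2500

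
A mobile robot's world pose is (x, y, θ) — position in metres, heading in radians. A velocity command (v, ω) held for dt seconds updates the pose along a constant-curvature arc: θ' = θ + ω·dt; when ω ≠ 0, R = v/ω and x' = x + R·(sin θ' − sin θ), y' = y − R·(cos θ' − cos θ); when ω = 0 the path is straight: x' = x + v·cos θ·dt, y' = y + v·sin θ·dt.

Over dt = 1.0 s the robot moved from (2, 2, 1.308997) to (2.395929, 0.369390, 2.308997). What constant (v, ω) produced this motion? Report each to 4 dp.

v = -1.7500, ω = 1.0000

Δθ = 2.308997 − 1.308997 = 1.000000
ω = Δθ/dt = 1.000000/1.0 = 1.0000
R = −Δy/(cos θ' − cos θ) = -1.7500
v = R·ω = -1.7500·1.0000 = -1.7500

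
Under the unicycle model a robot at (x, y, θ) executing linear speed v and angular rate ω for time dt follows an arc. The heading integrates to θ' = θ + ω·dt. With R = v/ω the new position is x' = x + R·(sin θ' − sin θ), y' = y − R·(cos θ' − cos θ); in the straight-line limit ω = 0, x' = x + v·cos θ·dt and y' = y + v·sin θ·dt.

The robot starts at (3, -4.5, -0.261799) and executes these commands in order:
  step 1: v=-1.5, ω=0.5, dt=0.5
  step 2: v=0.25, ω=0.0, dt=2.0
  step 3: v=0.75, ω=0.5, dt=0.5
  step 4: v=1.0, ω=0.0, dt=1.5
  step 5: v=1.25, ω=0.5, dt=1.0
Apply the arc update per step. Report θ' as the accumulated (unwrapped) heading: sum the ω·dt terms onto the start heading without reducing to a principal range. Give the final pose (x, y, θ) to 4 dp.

step 1: θ'=-0.0118 (R=-3.0000) → pose (2.2589, -4.3980, -0.0118)
step 2: θ'=-0.0118 (straight) → pose (2.7589, -4.4039, -0.0118)
step 3: θ'=0.2382 (R=1.5000) → pose (3.1305, -4.3616, 0.2382)
step 4: θ'=0.2382 (straight) → pose (4.5882, -4.0077, 0.2382)
step 5: θ'=0.7382 (R=2.5000) → pose (5.6807, -3.4275, 0.7382)

(5.6807, -3.4275, 0.7382)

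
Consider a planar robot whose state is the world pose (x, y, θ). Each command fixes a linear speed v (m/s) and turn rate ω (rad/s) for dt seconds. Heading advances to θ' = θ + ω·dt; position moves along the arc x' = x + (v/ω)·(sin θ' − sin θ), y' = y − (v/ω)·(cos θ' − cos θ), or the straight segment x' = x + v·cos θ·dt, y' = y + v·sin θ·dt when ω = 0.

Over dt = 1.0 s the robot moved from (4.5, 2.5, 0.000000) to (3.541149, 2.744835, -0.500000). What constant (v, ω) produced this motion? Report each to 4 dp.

Δθ = -0.500000 − 0.000000 = -0.500000
ω = Δθ/dt = -0.500000/1.0 = -0.5000
R = Δx/(sin θ' − sin θ) = 2.0000
v = R·ω = 2.0000·-0.5000 = -1.0000

v = -1.0000, ω = -0.5000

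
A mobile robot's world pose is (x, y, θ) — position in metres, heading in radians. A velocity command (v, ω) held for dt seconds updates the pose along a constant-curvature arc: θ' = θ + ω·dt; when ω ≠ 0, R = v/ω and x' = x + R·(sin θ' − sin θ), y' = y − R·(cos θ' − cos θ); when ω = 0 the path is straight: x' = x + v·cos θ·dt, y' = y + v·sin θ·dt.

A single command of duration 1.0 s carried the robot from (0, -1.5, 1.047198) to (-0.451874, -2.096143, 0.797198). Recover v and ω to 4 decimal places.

Δθ = 0.797198 − 1.047198 = -0.250000
ω = Δθ/dt = -0.250000/1.0 = -0.2500
R = −Δy/(cos θ' − cos θ) = 3.0000
v = R·ω = 3.0000·-0.2500 = -0.7500

v = -0.7500, ω = -0.2500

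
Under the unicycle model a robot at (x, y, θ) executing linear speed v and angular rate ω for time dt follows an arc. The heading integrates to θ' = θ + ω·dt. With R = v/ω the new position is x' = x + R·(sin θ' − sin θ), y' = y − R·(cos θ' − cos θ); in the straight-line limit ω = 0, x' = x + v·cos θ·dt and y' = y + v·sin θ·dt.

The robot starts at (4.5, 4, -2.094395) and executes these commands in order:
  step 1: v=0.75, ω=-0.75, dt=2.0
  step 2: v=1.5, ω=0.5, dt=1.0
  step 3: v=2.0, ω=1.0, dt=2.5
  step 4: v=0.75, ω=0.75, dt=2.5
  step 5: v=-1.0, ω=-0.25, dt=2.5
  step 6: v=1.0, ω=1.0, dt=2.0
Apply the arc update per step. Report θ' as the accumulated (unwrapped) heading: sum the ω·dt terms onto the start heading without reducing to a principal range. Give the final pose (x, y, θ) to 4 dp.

step 1: θ'=-3.5944 (R=-1.0000) → pose (3.1965, 3.6008, -3.5944)
step 2: θ'=-3.0944 (R=3.0000) → pose (1.7425, 3.8998, -3.0944)
step 3: θ'=-0.5944 (R=2.0000) → pose (0.7168, 0.2450, -0.5944)
step 4: θ'=1.2806 (R=1.0000) → pose (2.2350, 0.7874, 1.2806)
step 5: θ'=0.6556 (R=4.0000) → pose (0.8408, -1.2388, 0.6556)
step 6: θ'=2.6556 (R=1.0000) → pose (0.6983, 0.4381, 2.6556)

(0.6983, 0.4381, 2.6556)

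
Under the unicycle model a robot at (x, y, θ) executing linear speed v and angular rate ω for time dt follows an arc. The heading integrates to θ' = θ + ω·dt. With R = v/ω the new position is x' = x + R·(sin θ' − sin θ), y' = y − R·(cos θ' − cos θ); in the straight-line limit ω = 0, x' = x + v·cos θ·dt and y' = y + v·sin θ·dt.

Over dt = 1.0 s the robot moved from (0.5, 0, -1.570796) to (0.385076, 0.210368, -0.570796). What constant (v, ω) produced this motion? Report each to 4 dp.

v = -0.2500, ω = 1.0000

Δθ = -0.570796 − -1.570796 = 1.000000
ω = Δθ/dt = 1.000000/1.0 = 1.0000
R = −Δy/(cos θ' − cos θ) = -0.2500
v = R·ω = -0.2500·1.0000 = -0.2500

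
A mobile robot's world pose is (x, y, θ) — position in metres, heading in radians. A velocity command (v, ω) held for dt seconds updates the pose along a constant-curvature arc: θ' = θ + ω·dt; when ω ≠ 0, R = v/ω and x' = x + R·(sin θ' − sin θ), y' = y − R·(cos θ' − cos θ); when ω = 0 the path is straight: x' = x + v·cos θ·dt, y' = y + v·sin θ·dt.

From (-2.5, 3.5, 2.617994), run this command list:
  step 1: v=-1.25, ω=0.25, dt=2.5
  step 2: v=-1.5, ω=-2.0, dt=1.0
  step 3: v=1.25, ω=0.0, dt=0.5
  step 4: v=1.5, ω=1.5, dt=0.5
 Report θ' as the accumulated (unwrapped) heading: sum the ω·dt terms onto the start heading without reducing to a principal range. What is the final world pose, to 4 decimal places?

(1.4588, 3.1916, 1.9930)

step 1: θ'=3.2430 (R=-5.0000) → pose (0.5061, 2.8558, 3.2430)
step 2: θ'=1.2430 (R=0.7500) → pose (1.2921, 1.8682, 1.2430)
step 3: θ'=1.2430 (straight) → pose (1.4933, 2.4599, 1.2430)
step 4: θ'=1.9930 (R=1.0000) → pose (1.4588, 3.1916, 1.9930)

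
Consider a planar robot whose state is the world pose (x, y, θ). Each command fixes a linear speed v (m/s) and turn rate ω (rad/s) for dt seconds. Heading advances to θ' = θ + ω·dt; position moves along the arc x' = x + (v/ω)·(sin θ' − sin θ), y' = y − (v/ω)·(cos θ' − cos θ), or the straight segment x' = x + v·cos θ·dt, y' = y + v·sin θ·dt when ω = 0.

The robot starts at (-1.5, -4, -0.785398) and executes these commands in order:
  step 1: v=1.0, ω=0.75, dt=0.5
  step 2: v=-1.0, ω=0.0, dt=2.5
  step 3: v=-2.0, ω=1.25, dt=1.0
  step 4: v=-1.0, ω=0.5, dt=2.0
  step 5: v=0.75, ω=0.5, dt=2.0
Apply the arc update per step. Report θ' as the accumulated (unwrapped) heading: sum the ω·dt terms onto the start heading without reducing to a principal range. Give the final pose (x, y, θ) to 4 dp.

(-6.6503, -4.5140, 2.8396)

step 1: θ'=-0.4104 (R=1.3333) → pose (-1.0892, -4.2798, -0.4104)
step 2: θ'=-0.4104 (straight) → pose (-3.3816, -3.2824, -0.4104)
step 3: θ'=0.8396 (R=-1.6000) → pose (-5.2109, -3.6811, 0.8396)
step 4: θ'=1.8396 (R=-2.0000) → pose (-5.6503, -5.5478, 1.8396)
step 5: θ'=2.8396 (R=1.5000) → pose (-6.6503, -4.5140, 2.8396)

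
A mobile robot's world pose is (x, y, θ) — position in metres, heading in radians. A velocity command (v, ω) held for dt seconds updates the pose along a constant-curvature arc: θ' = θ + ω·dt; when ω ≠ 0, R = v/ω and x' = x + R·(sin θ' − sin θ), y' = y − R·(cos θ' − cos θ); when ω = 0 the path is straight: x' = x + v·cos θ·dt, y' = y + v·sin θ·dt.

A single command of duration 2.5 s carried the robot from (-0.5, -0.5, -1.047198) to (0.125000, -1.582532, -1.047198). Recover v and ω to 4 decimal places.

Δθ = -1.047198 − -1.047198 = 0.000000
ω = Δθ/dt = 0.000000/2.5 = 0.0000
ω = 0 → v = (Δx·cos θ + Δy·sin θ)/dt = 0.5000

v = 0.5000, ω = 0.0000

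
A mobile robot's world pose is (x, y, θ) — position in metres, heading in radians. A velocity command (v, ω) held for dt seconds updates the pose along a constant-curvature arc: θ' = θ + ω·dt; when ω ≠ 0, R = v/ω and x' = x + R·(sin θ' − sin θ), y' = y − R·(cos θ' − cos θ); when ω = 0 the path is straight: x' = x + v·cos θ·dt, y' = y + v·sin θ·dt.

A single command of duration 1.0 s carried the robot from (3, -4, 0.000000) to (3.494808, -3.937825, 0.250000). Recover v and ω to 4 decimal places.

Δθ = 0.250000 − 0.000000 = 0.250000
ω = Δθ/dt = 0.250000/1.0 = 0.2500
R = Δx/(sin θ' − sin θ) = 2.0000
v = R·ω = 2.0000·0.2500 = 0.5000

v = 0.5000, ω = 0.2500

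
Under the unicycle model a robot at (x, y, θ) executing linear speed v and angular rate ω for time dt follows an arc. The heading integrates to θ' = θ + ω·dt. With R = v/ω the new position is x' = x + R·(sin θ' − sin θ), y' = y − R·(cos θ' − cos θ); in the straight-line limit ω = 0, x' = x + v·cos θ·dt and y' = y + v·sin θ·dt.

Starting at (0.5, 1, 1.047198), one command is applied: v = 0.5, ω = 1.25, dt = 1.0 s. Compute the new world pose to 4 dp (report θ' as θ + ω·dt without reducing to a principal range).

θ' = 1.0472 + 1.25·1.0 = 2.2972
R = v/ω = 0.5/1.25 = 0.4000
x' = 0.5 + 0.4000·(sin 2.2972 − sin 1.0472) = 0.4526
y' = 1 − 0.4000·(cos 2.2972 − cos 1.0472) = 1.4657

(0.4526, 1.4657, 2.2972)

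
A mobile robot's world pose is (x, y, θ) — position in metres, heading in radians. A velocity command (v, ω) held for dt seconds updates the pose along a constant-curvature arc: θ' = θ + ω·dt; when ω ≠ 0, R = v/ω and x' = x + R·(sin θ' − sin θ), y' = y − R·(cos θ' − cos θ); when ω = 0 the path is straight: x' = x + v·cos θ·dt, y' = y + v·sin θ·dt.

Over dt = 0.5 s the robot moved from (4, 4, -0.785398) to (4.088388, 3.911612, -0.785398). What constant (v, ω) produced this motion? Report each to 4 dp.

Δθ = -0.785398 − -0.785398 = 0.000000
ω = Δθ/dt = 0.000000/0.5 = 0.0000
ω = 0 → v = (Δx·cos θ + Δy·sin θ)/dt = 0.2500

v = 0.2500, ω = 0.0000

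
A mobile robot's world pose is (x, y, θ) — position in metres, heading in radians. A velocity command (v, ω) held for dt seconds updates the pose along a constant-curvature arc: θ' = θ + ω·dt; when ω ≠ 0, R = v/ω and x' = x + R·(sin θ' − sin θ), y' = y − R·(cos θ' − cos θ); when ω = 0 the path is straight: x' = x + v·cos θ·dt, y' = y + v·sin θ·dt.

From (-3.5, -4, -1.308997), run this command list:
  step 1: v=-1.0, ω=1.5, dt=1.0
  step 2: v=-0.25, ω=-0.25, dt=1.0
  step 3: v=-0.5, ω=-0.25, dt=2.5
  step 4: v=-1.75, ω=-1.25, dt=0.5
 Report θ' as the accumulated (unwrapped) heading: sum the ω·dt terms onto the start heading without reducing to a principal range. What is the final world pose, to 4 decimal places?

step 1: θ'=0.1910 (R=-0.6667) → pose (-4.2705, -3.5180, 0.1910)
step 2: θ'=-0.0590 (R=1.0000) → pose (-4.5193, -3.5344, -0.0590)
step 3: θ'=-0.6840 (R=2.0000) → pose (-5.6652, -3.0880, -0.6840)
step 4: θ'=-1.3090 (R=1.4000) → pose (-6.1328, -2.3653, -1.3090)

(-6.1328, -2.3653, -1.3090)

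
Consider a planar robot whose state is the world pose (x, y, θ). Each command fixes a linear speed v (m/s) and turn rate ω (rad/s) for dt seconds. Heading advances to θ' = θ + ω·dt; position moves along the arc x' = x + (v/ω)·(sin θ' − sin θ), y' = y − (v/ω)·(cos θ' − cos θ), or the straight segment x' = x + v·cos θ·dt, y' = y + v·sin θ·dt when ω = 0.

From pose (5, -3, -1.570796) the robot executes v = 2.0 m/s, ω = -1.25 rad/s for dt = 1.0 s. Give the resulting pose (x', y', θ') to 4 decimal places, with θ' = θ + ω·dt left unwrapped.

(3.9045, -4.5184, -2.8208)

θ' = -1.5708 + -1.25·1.0 = -2.8208
R = v/ω = 2.0/-1.25 = -1.6000
x' = 5 + -1.6000·(sin -2.8208 − sin -1.5708) = 3.9045
y' = -3 − -1.6000·(cos -2.8208 − cos -1.5708) = -4.5184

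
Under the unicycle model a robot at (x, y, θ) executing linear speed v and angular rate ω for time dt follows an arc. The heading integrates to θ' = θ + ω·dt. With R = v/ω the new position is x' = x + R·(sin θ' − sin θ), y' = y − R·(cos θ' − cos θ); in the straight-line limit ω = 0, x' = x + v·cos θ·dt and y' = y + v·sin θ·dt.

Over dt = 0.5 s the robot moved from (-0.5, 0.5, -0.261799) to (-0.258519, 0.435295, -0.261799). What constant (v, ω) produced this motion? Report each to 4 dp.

Δθ = -0.261799 − -0.261799 = 0.000000
ω = Δθ/dt = 0.000000/0.5 = 0.0000
ω = 0 → v = (Δx·cos θ + Δy·sin θ)/dt = 0.5000

v = 0.5000, ω = 0.0000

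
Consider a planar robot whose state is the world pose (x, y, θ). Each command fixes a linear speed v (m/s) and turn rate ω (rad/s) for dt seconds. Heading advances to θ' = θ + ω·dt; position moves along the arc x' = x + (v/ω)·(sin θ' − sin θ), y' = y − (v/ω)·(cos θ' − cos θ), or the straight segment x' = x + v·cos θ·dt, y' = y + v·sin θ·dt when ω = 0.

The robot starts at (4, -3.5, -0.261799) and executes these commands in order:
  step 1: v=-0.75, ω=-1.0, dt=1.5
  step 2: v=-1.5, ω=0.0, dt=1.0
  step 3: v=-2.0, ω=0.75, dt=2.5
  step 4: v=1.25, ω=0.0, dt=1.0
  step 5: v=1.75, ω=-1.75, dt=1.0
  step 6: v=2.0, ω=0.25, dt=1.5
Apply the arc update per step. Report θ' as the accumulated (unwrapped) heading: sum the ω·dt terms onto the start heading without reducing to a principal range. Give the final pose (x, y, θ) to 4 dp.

(3.5374, -1.8834, -1.2618)

step 1: θ'=-1.7618 (R=0.7500) → pose (3.4578, -2.6332, -1.7618)
step 2: θ'=-1.7618 (straight) → pose (3.7425, -1.1605, -1.7618)
step 3: θ'=0.1132 (R=-2.6667) → pose (0.8231, 1.9954, 0.1132)
step 4: θ'=0.1132 (straight) → pose (2.0651, 2.1366, 0.1132)
step 5: θ'=-1.6368 (R=-1.0000) → pose (3.1759, 1.0770, -1.6368)
step 6: θ'=-1.2618 (R=8.0000) → pose (3.5374, -1.8834, -1.2618)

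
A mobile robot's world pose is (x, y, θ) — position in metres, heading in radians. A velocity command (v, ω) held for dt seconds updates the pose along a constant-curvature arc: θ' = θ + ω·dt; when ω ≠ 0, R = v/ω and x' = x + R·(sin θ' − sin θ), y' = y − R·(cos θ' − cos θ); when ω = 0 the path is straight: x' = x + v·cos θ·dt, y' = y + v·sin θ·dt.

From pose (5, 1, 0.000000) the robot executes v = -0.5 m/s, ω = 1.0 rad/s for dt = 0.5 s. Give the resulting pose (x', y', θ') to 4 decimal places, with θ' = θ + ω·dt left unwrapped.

(4.7603, 0.9388, 0.5000)

θ' = 0.0000 + 1.0·0.5 = 0.5000
R = v/ω = -0.5/1.0 = -0.5000
x' = 5 + -0.5000·(sin 0.5000 − sin 0.0000) = 4.7603
y' = 1 − -0.5000·(cos 0.5000 − cos 0.0000) = 0.9388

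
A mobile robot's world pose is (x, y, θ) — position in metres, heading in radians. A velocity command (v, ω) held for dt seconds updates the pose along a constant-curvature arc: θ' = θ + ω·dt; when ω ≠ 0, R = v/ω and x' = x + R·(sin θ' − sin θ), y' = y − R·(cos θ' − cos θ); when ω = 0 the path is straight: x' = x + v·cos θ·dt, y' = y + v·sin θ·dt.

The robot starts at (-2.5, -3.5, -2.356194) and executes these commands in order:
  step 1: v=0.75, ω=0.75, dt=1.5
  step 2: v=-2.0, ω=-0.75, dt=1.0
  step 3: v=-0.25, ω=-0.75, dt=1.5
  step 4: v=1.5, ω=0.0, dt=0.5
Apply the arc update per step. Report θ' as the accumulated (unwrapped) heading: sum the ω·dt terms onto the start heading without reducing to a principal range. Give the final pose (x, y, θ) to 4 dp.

step 1: θ'=-1.2312 (R=1.0000) → pose (-2.7358, -4.5402, -1.2312)
step 2: θ'=-1.9812 (R=2.6667) → pose (-2.6666, -2.5880, -1.9812)
step 3: θ'=-3.1062 (R=0.3333) → pose (-2.3728, -2.3879, -3.1062)
step 4: θ'=-3.1062 (straight) → pose (-3.1223, -2.4144, -3.1062)

(-3.1223, -2.4144, -3.1062)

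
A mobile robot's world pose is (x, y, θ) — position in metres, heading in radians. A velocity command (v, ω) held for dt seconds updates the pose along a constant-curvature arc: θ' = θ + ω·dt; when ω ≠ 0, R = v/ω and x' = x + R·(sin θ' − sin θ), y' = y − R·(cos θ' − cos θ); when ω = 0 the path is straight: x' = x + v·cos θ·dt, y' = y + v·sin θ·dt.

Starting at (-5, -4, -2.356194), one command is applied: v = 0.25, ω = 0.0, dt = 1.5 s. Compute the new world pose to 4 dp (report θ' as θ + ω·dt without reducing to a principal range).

(-5.2652, -4.2652, -2.3562)

θ' = -2.3562 + 0.0·1.5 = -2.3562
ω = 0 → straight: x' = -5 + 0.25·cos(-2.3562)·1.5 = -5.2652
y' = -4 + 0.25·sin(-2.3562)·1.5 = -4.2652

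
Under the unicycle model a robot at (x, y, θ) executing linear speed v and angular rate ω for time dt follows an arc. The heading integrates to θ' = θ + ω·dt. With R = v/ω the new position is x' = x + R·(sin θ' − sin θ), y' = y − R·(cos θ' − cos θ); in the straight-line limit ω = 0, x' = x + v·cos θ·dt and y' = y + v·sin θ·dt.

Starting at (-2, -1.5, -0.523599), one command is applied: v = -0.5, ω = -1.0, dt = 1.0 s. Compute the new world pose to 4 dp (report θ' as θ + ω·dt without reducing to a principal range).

θ' = -0.5236 + -1.0·1.0 = -1.5236
R = v/ω = -0.5/-1.0 = 0.5000
x' = -2 + 0.5000·(sin -1.5236 − sin -0.5236) = -2.2494
y' = -1.5 − 0.5000·(cos -1.5236 − cos -0.5236) = -1.0906

(-2.2494, -1.0906, -1.5236)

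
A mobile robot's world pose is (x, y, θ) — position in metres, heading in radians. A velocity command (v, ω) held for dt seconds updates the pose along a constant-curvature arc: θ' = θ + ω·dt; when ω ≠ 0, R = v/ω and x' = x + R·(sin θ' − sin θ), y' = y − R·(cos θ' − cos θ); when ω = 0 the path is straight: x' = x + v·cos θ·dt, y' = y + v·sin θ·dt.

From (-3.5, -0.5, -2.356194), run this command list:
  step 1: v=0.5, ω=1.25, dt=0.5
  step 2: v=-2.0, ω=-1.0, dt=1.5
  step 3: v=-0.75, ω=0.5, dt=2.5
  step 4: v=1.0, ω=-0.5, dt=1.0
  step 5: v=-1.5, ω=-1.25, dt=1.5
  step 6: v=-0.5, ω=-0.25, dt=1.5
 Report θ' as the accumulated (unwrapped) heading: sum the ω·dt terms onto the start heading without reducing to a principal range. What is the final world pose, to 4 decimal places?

step 1: θ'=-1.7312 (R=0.4000) → pose (-3.6120, -0.7190, -1.7312)
step 2: θ'=-3.2312 (R=2.0000) → pose (-1.4587, 0.9536, -3.2312)
step 3: θ'=-1.9812 (R=-1.5000) → pose (0.0509, 1.8491, -1.9812)
step 4: θ'=-2.4812 (R=-2.0000) → pose (-0.5561, 1.0676, -2.4812)
step 5: θ'=-4.3562 (R=1.2000) → pose (1.3047, 0.5383, -4.3562)
step 6: θ'=-4.7312 (R=2.0000) → pose (1.4299, -0.1967, -4.7312)

(1.4299, -0.1967, -4.7312)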